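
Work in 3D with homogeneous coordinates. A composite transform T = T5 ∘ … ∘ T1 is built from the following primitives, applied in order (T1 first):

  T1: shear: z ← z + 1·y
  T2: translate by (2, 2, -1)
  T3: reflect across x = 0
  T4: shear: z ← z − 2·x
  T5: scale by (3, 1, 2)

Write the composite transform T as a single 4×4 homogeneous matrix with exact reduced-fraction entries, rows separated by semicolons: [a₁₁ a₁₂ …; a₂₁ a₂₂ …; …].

T = [-3 0 0 -6; 0 1 0 2; 4 2 2 6; 0 0 0 1]

T1 = [1 0 0 0; 0 1 0 0; 0 1 1 0; 0 0 0 1]
T2·T1 = [1 0 0 2; 0 1 0 2; 0 1 1 -1; 0 0 0 1]
T3·…·T1 = [-1 0 0 -2; 0 1 0 2; 0 1 1 -1; 0 0 0 1]
T4·…·T1 = [-1 0 0 -2; 0 1 0 2; 2 1 1 3; 0 0 0 1]
T5·…·T1 = [-3 0 0 -6; 0 1 0 2; 4 2 2 6; 0 0 0 1]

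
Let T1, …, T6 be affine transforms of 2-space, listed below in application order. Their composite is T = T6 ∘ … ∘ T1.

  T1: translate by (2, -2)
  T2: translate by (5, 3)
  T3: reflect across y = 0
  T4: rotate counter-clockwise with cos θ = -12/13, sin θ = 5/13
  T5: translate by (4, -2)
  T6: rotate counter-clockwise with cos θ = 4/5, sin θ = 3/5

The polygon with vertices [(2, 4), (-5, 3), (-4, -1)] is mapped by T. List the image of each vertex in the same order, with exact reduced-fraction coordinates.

image vertices: (-361/65, 223/65), (96/65, 272/65), (97/65, 4/65)

T1 translate by (2, -2): (2, 4) → (4, 2); (-5, 3) → (-3, 1); (-4, -1) → (-2, -3)
T2 translate by (5, 3): (4, 2) → (9, 5); (-3, 1) → (2, 4); (-2, -3) → (3, 0)
T3 reflect across y = 0: (9, 5) → (9, -5); (2, 4) → (2, -4); (3, 0) → (3, 0)
T4 rotate counter-clockwise with cos θ = -12/13, sin θ = 5/13: (9, -5) → (-83/13, 105/13); (2, -4) → (-4/13, 58/13); (3, 0) → (-36/13, 15/13)
T5 translate by (4, -2): (-83/13, 105/13) → (-31/13, 79/13); (-4/13, 58/13) → (48/13, 32/13); (-36/13, 15/13) → (16/13, -11/13)
T6 rotate counter-clockwise with cos θ = 4/5, sin θ = 3/5: (-31/13, 79/13) → (-361/65, 223/65); (48/13, 32/13) → (96/65, 272/65); (16/13, -11/13) → (97/65, 4/65)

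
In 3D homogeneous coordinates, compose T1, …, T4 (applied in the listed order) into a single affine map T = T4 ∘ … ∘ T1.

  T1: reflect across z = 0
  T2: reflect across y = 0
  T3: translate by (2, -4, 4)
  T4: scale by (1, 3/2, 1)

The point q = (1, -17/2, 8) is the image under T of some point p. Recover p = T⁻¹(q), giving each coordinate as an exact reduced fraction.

p = (-1, 5/3, -4)

T1 = [1 0 0 0; 0 1 0 0; 0 0 -1 0; 0 0 0 1]
T2·T1 = [1 0 0 0; 0 -1 0 0; 0 0 -1 0; 0 0 0 1]
T3·…·T1 = [1 0 0 2; 0 -1 0 -4; 0 0 -1 4; 0 0 0 1]
T4·…·T1 = [1 0 0 2; 0 -3/2 0 -6; 0 0 -1 4; 0 0 0 1]
det M = 3/2; M⁻¹ = [1 0 0 -2; 0 -2/3 0 -4; 0 0 -1 4; 0 0 0 1]
M⁻¹ · (1, -17/2, 8)ᵀ = (-1, 5/3, -4)ᵀ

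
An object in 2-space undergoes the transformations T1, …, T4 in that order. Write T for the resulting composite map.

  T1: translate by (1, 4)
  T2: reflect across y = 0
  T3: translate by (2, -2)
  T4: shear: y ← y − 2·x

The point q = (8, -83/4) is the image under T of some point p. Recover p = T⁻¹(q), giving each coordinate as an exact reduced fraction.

p = (5, -5/4)

T1 = [1 0 1; 0 1 4; 0 0 1]
T2·T1 = [1 0 1; 0 -1 -4; 0 0 1]
T3·…·T1 = [1 0 3; 0 -1 -6; 0 0 1]
T4·…·T1 = [1 0 3; -2 -1 -12; 0 0 1]
det M = -1; M⁻¹ = [1 0 -3; -2 -1 -6; 0 0 1]
M⁻¹ · (8, -83/4)ᵀ = (5, -5/4)ᵀ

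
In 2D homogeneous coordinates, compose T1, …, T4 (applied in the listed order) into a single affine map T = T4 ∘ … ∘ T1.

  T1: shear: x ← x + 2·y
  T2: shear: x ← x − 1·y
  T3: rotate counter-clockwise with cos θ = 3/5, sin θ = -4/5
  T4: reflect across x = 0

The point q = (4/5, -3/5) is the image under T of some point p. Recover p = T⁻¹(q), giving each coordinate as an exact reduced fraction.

T1 = [1 2 0; 0 1 0; 0 0 1]
T2·T1 = [1 1 0; 0 1 0; 0 0 1]
T3·…·T1 = [3/5 7/5 0; -4/5 -1/5 0; 0 0 1]
T4·…·T1 = [-3/5 -7/5 0; -4/5 -1/5 0; 0 0 1]
det M = -1; M⁻¹ = [1/5 -7/5 0; -4/5 3/5 0; 0 0 1]
M⁻¹ · (4/5, -3/5)ᵀ = (1, -1)ᵀ

p = (1, -1)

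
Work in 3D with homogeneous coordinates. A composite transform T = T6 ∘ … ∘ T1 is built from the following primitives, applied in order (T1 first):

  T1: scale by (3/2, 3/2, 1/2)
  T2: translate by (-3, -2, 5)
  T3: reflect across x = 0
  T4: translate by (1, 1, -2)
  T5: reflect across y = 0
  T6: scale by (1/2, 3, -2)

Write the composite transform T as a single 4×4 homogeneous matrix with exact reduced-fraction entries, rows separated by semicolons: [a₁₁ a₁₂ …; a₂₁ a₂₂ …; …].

T = [-3/4 0 0 2; 0 -9/2 0 3; 0 0 -1 -6; 0 0 0 1]

T1 = [3/2 0 0 0; 0 3/2 0 0; 0 0 1/2 0; 0 0 0 1]
T2·T1 = [3/2 0 0 -3; 0 3/2 0 -2; 0 0 1/2 5; 0 0 0 1]
T3·…·T1 = [-3/2 0 0 3; 0 3/2 0 -2; 0 0 1/2 5; 0 0 0 1]
T4·…·T1 = [-3/2 0 0 4; 0 3/2 0 -1; 0 0 1/2 3; 0 0 0 1]
T5·…·T1 = [-3/2 0 0 4; 0 -3/2 0 1; 0 0 1/2 3; 0 0 0 1]
T6·…·T1 = [-3/4 0 0 2; 0 -9/2 0 3; 0 0 -1 -6; 0 0 0 1]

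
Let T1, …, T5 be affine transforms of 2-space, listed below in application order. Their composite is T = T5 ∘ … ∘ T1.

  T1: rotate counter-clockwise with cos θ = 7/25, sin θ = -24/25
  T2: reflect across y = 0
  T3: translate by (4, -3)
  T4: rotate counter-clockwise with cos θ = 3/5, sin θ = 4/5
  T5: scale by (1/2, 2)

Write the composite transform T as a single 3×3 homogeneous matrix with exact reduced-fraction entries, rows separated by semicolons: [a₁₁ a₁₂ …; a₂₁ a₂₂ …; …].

T = [-3/10 2/5 12/5; 8/5 6/5 14/5; 0 0 1]

T1 = [7/25 24/25 0; -24/25 7/25 0; 0 0 1]
T2·T1 = [7/25 24/25 0; 24/25 -7/25 0; 0 0 1]
T3·…·T1 = [7/25 24/25 4; 24/25 -7/25 -3; 0 0 1]
T4·…·T1 = [-3/5 4/5 24/5; 4/5 3/5 7/5; 0 0 1]
T5·…·T1 = [-3/10 2/5 12/5; 8/5 6/5 14/5; 0 0 1]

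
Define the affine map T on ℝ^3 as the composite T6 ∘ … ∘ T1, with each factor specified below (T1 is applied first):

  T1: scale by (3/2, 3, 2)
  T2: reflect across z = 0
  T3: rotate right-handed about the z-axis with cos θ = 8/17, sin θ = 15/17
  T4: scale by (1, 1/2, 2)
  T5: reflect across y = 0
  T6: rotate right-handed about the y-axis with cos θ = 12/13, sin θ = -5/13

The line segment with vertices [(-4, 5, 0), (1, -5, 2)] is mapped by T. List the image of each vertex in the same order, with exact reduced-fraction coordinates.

T1 scale by (3/2, 3, 2): (-4, 5, 0) → (-6, 15, 0); (1, -5, 2) → (3/2, -15, 4)
T2 reflect across z = 0: (-6, 15, 0) → (-6, 15, 0); (3/2, -15, 4) → (3/2, -15, -4)
T3 rotate right-handed about the z-axis with cos θ = 8/17, sin θ = 15/17: (-6, 15, 0) → (-273/17, 30/17, 0); (3/2, -15, -4) → (237/17, -195/34, -4)
T4 scale by (1, 1/2, 2): (-273/17, 30/17, 0) → (-273/17, 15/17, 0); (237/17, -195/34, -4) → (237/17, -195/68, -8)
T5 reflect across y = 0: (-273/17, 15/17, 0) → (-273/17, -15/17, 0); (237/17, -195/68, -8) → (237/17, 195/68, -8)
T6 rotate right-handed about the y-axis with cos θ = 12/13, sin θ = -5/13: (-273/17, -15/17, 0) → (-252/17, -15/17, -105/17); (237/17, 195/68, -8) → (3524/221, 195/68, -447/221)

image vertices: (-252/17, -15/17, -105/17), (3524/221, 195/68, -447/221)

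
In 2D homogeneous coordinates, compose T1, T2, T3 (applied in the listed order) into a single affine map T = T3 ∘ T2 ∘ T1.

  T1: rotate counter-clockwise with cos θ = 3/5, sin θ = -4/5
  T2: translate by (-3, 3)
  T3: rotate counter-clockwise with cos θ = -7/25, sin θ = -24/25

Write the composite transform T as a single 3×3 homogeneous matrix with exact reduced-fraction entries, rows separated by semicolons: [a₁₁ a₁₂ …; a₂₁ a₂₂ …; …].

T = [-117/125 44/125 93/25; -44/125 -117/125 51/25; 0 0 1]

T1 = [3/5 4/5 0; -4/5 3/5 0; 0 0 1]
T2·T1 = [3/5 4/5 -3; -4/5 3/5 3; 0 0 1]
T3·…·T1 = [-117/125 44/125 93/25; -44/125 -117/125 51/25; 0 0 1]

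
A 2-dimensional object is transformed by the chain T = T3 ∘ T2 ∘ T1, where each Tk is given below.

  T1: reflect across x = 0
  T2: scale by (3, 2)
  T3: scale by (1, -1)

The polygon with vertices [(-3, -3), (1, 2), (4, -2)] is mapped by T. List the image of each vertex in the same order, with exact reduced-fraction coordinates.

T1 reflect across x = 0: (-3, -3) → (3, -3); (1, 2) → (-1, 2); (4, -2) → (-4, -2)
T2 scale by (3, 2): (3, -3) → (9, -6); (-1, 2) → (-3, 4); (-4, -2) → (-12, -4)
T3 scale by (1, -1): (9, -6) → (9, 6); (-3, 4) → (-3, -4); (-12, -4) → (-12, 4)

image vertices: (9, 6), (-3, -4), (-12, 4)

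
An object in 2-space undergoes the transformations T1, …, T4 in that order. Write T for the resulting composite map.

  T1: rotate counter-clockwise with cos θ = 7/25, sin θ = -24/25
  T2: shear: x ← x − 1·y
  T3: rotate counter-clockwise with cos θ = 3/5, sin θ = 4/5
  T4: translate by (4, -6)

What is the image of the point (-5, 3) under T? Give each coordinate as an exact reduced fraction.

T(p) = (-376/125, -743/125)

T1 rotate counter-clockwise with cos θ = 7/25, sin θ = -24/25: (-5, 3) → (37/25, 141/25)
T2 shear: x ← x − 1·y: (37/25, 141/25) → (-104/25, 141/25)
T3 rotate counter-clockwise with cos θ = 3/5, sin θ = 4/5: (-104/25, 141/25) → (-876/125, 7/125)
T4 translate by (4, -6): (-876/125, 7/125) → (-376/125, -743/125)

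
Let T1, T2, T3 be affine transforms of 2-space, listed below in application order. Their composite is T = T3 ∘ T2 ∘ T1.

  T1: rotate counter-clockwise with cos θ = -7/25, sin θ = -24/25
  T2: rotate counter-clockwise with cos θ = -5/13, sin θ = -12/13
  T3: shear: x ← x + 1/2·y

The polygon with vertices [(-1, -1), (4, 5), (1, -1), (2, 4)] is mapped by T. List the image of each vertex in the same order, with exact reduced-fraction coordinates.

T1 rotate counter-clockwise with cos θ = -7/25, sin θ = -24/25: (-1, -1) → (-17/25, 31/25); (4, 5) → (92/25, -131/25); (1, -1) → (-31/25, -17/25); (2, 4) → (82/25, -76/25)
T2 rotate counter-clockwise with cos θ = -5/13, sin θ = -12/13: (-17/25, 31/25) → (457/325, 49/325); (92/25, -131/25) → (-2032/325, -449/325); (-31/25, -17/25) → (-49/325, 457/325); (82/25, -76/25) → (-1322/325, -604/325)
T3 shear: x ← x + 1/2·y: (457/325, 49/325) → (963/650, 49/325); (-2032/325, -449/325) → (-4513/650, -449/325); (-49/325, 457/325) → (359/650, 457/325); (-1322/325, -604/325) → (-1624/325, -604/325)

image vertices: (963/650, 49/325), (-4513/650, -449/325), (359/650, 457/325), (-1624/325, -604/325)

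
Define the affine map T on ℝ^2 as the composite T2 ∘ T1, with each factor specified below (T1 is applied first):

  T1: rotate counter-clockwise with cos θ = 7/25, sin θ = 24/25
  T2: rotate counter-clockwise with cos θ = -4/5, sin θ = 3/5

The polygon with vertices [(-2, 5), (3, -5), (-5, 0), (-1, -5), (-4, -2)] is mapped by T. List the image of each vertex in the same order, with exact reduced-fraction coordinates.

T1 rotate counter-clockwise with cos θ = 7/25, sin θ = 24/25: (-2, 5) → (-134/25, -13/25); (3, -5) → (141/25, 37/25); (-5, 0) → (-7/5, -24/5); (-1, -5) → (113/25, -59/25); (-4, -2) → (4/5, -22/5)
T2 rotate counter-clockwise with cos θ = -4/5, sin θ = 3/5: (-134/25, -13/25) → (23/5, -14/5); (141/25, 37/25) → (-27/5, 11/5); (-7/5, -24/5) → (4, 3); (113/25, -59/25) → (-11/5, 23/5); (4/5, -22/5) → (2, 4)

image vertices: (23/5, -14/5), (-27/5, 11/5), (4, 3), (-11/5, 23/5), (2, 4)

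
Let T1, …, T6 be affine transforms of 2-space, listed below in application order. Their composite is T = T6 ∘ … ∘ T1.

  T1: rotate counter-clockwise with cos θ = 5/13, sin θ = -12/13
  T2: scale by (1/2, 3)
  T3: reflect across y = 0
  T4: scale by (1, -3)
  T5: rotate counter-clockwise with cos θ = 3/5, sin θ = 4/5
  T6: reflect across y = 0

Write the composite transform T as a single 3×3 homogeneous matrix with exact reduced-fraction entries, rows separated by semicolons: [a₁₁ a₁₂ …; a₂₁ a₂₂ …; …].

T1 = [5/13 12/13 0; -12/13 5/13 0; 0 0 1]
T2·T1 = [5/26 6/13 0; -36/13 15/13 0; 0 0 1]
T3·…·T1 = [5/26 6/13 0; 36/13 -15/13 0; 0 0 1]
T4·…·T1 = [5/26 6/13 0; -108/13 45/13 0; 0 0 1]
T5·…·T1 = [879/130 -162/65 0; -314/65 159/65 0; 0 0 1]
T6·…·T1 = [879/130 -162/65 0; 314/65 -159/65 0; 0 0 1]

T = [879/130 -162/65 0; 314/65 -159/65 0; 0 0 1]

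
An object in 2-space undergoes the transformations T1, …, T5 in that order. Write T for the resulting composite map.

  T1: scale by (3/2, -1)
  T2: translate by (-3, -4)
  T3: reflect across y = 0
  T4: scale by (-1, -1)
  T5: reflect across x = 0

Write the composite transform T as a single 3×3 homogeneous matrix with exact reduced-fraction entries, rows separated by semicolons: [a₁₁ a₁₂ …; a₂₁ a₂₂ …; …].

T = [3/2 0 -3; 0 -1 -4; 0 0 1]

T1 = [3/2 0 0; 0 -1 0; 0 0 1]
T2·T1 = [3/2 0 -3; 0 -1 -4; 0 0 1]
T3·…·T1 = [3/2 0 -3; 0 1 4; 0 0 1]
T4·…·T1 = [-3/2 0 3; 0 -1 -4; 0 0 1]
T5·…·T1 = [3/2 0 -3; 0 -1 -4; 0 0 1]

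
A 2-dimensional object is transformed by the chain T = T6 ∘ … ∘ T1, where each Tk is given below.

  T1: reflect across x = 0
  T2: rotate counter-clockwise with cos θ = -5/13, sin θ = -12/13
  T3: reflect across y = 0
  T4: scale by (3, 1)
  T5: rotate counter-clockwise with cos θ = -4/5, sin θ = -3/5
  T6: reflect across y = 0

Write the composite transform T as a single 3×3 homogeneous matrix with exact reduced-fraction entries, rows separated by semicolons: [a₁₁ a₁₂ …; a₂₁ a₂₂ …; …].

T = [-96/65 -129/65 0; -3/65 128/65 0; 0 0 1]

T1 = [-1 0 0; 0 1 0; 0 0 1]
T2·T1 = [5/13 12/13 0; 12/13 -5/13 0; 0 0 1]
T3·…·T1 = [5/13 12/13 0; -12/13 5/13 0; 0 0 1]
T4·…·T1 = [15/13 36/13 0; -12/13 5/13 0; 0 0 1]
T5·…·T1 = [-96/65 -129/65 0; 3/65 -128/65 0; 0 0 1]
T6·…·T1 = [-96/65 -129/65 0; -3/65 128/65 0; 0 0 1]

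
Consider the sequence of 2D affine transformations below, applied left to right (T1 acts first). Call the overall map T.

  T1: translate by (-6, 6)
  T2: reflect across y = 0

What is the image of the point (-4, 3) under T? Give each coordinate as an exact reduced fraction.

T1 translate by (-6, 6): (-4, 3) → (-10, 9)
T2 reflect across y = 0: (-10, 9) → (-10, -9)

T(p) = (-10, -9)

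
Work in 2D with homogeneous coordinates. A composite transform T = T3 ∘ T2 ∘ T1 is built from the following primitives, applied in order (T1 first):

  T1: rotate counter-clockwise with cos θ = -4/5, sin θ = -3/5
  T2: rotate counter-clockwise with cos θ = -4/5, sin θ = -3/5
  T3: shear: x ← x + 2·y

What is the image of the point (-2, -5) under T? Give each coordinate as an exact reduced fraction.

T(p) = (-12/5, -83/25)

T1 rotate counter-clockwise with cos θ = -4/5, sin θ = -3/5: (-2, -5) → (-7/5, 26/5)
T2 rotate counter-clockwise with cos θ = -4/5, sin θ = -3/5: (-7/5, 26/5) → (106/25, -83/25)
T3 shear: x ← x + 2·y: (106/25, -83/25) → (-12/5, -83/25)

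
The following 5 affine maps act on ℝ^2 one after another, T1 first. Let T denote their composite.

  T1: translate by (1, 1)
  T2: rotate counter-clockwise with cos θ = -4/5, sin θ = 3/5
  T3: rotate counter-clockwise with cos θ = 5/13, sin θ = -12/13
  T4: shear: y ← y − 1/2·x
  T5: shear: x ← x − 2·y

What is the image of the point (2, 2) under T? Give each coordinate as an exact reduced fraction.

T(p) = (-756/65, 123/26)

T1 translate by (1, 1): (2, 2) → (3, 3)
T2 rotate counter-clockwise with cos θ = -4/5, sin θ = 3/5: (3, 3) → (-21/5, -3/5)
T3 rotate counter-clockwise with cos θ = 5/13, sin θ = -12/13: (-21/5, -3/5) → (-141/65, 237/65)
T4 shear: y ← y − 1/2·x: (-141/65, 237/65) → (-141/65, 123/26)
T5 shear: x ← x − 2·y: (-141/65, 123/26) → (-756/65, 123/26)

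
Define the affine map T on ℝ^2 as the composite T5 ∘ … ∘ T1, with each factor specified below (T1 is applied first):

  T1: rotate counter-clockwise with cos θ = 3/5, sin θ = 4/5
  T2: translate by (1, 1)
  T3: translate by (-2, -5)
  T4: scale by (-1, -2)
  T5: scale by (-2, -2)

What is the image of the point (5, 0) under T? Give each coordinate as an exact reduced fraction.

T(p) = (4, 0)

T1 rotate counter-clockwise with cos θ = 3/5, sin θ = 4/5: (5, 0) → (3, 4)
T2 translate by (1, 1): (3, 4) → (4, 5)
T3 translate by (-2, -5): (4, 5) → (2, 0)
T4 scale by (-1, -2): (2, 0) → (-2, 0)
T5 scale by (-2, -2): (-2, 0) → (4, 0)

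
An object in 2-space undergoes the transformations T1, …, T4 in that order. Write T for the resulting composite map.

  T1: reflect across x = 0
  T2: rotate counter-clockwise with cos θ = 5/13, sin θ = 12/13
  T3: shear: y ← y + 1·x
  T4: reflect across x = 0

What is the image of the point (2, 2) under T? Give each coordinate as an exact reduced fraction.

T(p) = (34/13, -48/13)

T1 reflect across x = 0: (2, 2) → (-2, 2)
T2 rotate counter-clockwise with cos θ = 5/13, sin θ = 12/13: (-2, 2) → (-34/13, -14/13)
T3 shear: y ← y + 1·x: (-34/13, -14/13) → (-34/13, -48/13)
T4 reflect across x = 0: (-34/13, -48/13) → (34/13, -48/13)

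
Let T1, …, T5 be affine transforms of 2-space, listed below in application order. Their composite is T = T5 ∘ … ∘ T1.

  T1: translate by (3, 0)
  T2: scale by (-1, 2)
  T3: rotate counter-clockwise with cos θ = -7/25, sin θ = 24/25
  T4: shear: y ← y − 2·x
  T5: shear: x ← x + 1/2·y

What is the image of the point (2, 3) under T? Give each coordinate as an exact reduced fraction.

T(p) = (-81/25, 56/25)

T1 translate by (3, 0): (2, 3) → (5, 3)
T2 scale by (-1, 2): (5, 3) → (-5, 6)
T3 rotate counter-clockwise with cos θ = -7/25, sin θ = 24/25: (-5, 6) → (-109/25, -162/25)
T4 shear: y ← y − 2·x: (-109/25, -162/25) → (-109/25, 56/25)
T5 shear: x ← x + 1/2·y: (-109/25, 56/25) → (-81/25, 56/25)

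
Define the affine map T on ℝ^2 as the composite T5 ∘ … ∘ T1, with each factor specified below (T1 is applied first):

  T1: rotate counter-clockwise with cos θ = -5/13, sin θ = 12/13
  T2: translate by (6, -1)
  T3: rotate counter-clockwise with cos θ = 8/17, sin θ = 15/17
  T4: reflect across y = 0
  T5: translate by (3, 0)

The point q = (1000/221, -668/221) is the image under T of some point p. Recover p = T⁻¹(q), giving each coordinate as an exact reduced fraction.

T1 = [-5/13 -12/13 0; 12/13 -5/13 0; 0 0 1]
T2·T1 = [-5/13 -12/13 6; 12/13 -5/13 -1; 0 0 1]
T3·…·T1 = [-220/221 -21/221 63/17; 21/221 -220/221 82/17; 0 0 1]
T4·…·T1 = [-220/221 -21/221 63/17; -21/221 220/221 -82/17; 0 0 1]
T5·…·T1 = [-220/221 -21/221 114/17; -21/221 220/221 -82/17; 0 0 1]
det M = -1; M⁻¹ = [-220/221 -21/221 1374/221; -21/221 220/221 1202/221; 0 0 1]
M⁻¹ · (1000/221, -668/221)ᵀ = (2, 2)ᵀ

p = (2, 2)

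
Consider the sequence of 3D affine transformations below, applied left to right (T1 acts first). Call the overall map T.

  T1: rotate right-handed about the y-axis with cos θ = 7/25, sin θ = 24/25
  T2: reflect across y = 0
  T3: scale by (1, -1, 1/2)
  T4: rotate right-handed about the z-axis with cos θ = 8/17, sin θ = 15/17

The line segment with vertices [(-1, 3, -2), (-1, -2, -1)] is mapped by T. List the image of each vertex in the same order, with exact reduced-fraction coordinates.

image vertices: (-313/85, -9/17, 1/5), (502/425, -173/85, 17/50)

T1 rotate right-handed about the y-axis with cos θ = 7/25, sin θ = 24/25: (-1, 3, -2) → (-11/5, 3, 2/5); (-1, -2, -1) → (-31/25, -2, 17/25)
T2 reflect across y = 0: (-11/5, 3, 2/5) → (-11/5, -3, 2/5); (-31/25, -2, 17/25) → (-31/25, 2, 17/25)
T3 scale by (1, -1, 1/2): (-11/5, -3, 2/5) → (-11/5, 3, 1/5); (-31/25, 2, 17/25) → (-31/25, -2, 17/50)
T4 rotate right-handed about the z-axis with cos θ = 8/17, sin θ = 15/17: (-11/5, 3, 1/5) → (-313/85, -9/17, 1/5); (-31/25, -2, 17/50) → (502/425, -173/85, 17/50)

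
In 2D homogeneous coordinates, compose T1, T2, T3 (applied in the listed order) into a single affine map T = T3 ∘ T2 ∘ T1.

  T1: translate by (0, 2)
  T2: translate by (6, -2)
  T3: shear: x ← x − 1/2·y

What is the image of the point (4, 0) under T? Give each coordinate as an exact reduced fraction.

T1 translate by (0, 2): (4, 0) → (4, 2)
T2 translate by (6, -2): (4, 2) → (10, 0)
T3 shear: x ← x − 1/2·y: (10, 0) → (10, 0)

T(p) = (10, 0)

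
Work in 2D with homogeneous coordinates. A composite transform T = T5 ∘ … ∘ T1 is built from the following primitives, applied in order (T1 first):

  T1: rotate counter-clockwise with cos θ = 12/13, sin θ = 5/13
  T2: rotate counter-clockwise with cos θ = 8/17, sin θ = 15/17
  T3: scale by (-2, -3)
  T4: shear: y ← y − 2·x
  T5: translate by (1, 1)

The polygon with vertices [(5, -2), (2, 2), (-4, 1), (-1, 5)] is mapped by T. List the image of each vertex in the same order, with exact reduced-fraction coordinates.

T1 rotate counter-clockwise with cos θ = 12/13, sin θ = 5/13: (5, -2) → (70/13, 1/13); (2, 2) → (14/13, 34/13); (-4, 1) → (-53/13, -8/13); (-1, 5) → (-37/13, 55/13)
T2 rotate counter-clockwise with cos θ = 8/17, sin θ = 15/17: (70/13, 1/13) → (545/221, 1058/221); (14/13, 34/13) → (-398/221, 482/221); (-53/13, -8/13) → (-304/221, -859/221); (-37/13, 55/13) → (-1121/221, -115/221)
T3 scale by (-2, -3): (545/221, 1058/221) → (-1090/221, -3174/221); (-398/221, 482/221) → (796/221, -1446/221); (-304/221, -859/221) → (608/221, 2577/221); (-1121/221, -115/221) → (2242/221, 345/221)
T4 shear: y ← y − 2·x: (-1090/221, -3174/221) → (-1090/221, -994/221); (796/221, -1446/221) → (796/221, -3038/221); (608/221, 2577/221) → (608/221, 1361/221); (2242/221, 345/221) → (2242/221, -4139/221)
T5 translate by (1, 1): (-1090/221, -994/221) → (-869/221, -773/221); (796/221, -3038/221) → (1017/221, -2817/221); (608/221, 1361/221) → (829/221, 1582/221); (2242/221, -4139/221) → (2463/221, -3918/221)

image vertices: (-869/221, -773/221), (1017/221, -2817/221), (829/221, 1582/221), (2463/221, -3918/221)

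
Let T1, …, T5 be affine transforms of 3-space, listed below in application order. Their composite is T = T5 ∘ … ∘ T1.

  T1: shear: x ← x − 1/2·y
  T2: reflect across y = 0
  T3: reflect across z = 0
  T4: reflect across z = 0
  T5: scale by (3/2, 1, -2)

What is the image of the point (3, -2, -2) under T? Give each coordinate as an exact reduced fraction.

T(p) = (6, 2, 4)

T1 shear: x ← x − 1/2·y: (3, -2, -2) → (4, -2, -2)
T2 reflect across y = 0: (4, -2, -2) → (4, 2, -2)
T3 reflect across z = 0: (4, 2, -2) → (4, 2, 2)
T4 reflect across z = 0: (4, 2, 2) → (4, 2, -2)
T5 scale by (3/2, 1, -2): (4, 2, -2) → (6, 2, 4)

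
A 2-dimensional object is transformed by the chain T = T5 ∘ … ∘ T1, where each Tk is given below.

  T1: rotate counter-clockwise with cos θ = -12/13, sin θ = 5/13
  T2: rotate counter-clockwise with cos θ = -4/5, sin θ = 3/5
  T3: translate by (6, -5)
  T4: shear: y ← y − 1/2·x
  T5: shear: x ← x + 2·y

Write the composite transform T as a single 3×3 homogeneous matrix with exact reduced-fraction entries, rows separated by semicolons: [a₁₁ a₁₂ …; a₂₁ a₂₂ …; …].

T1 = [-12/13 -5/13 0; 5/13 -12/13 0; 0 0 1]
T2·T1 = [33/65 56/65 0; -56/65 33/65 0; 0 0 1]
T3·…·T1 = [33/65 56/65 6; -56/65 33/65 -5; 0 0 1]
T4·…·T1 = [33/65 56/65 6; -29/26 1/13 -8; 0 0 1]
T5·…·T1 = [-112/65 66/65 -10; -29/26 1/13 -8; 0 0 1]

T = [-112/65 66/65 -10; -29/26 1/13 -8; 0 0 1]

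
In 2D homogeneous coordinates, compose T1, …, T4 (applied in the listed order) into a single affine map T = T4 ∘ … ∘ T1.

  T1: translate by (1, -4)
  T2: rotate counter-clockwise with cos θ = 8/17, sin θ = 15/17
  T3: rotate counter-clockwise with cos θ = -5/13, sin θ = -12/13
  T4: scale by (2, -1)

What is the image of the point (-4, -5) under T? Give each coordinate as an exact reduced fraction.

T1 translate by (1, -4): (-4, -5) → (-3, -9)
T2 rotate counter-clockwise with cos θ = 8/17, sin θ = 15/17: (-3, -9) → (111/17, -117/17)
T3 rotate counter-clockwise with cos θ = -5/13, sin θ = -12/13: (111/17, -117/17) → (-1959/221, -747/221)
T4 scale by (2, -1): (-1959/221, -747/221) → (-3918/221, 747/221)

T(p) = (-3918/221, 747/221)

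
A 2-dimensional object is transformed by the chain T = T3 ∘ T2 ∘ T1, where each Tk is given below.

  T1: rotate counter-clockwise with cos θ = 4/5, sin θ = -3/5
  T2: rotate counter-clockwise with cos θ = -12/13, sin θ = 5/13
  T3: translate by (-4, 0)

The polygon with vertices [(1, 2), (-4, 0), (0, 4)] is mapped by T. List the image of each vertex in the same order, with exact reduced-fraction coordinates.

T1 rotate counter-clockwise with cos θ = 4/5, sin θ = -3/5: (1, 2) → (2, 1); (-4, 0) → (-16/5, 12/5); (0, 4) → (12/5, 16/5)
T2 rotate counter-clockwise with cos θ = -12/13, sin θ = 5/13: (2, 1) → (-29/13, -2/13); (-16/5, 12/5) → (132/65, -224/65); (12/5, 16/5) → (-224/65, -132/65)
T3 translate by (-4, 0): (-29/13, -2/13) → (-81/13, -2/13); (132/65, -224/65) → (-128/65, -224/65); (-224/65, -132/65) → (-484/65, -132/65)

image vertices: (-81/13, -2/13), (-128/65, -224/65), (-484/65, -132/65)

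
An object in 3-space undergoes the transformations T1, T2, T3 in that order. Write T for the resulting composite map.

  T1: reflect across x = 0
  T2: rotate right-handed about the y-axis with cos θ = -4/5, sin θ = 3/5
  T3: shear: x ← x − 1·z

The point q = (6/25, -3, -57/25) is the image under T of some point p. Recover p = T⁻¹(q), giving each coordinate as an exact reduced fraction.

T1 = [-1 0 0 0; 0 1 0 0; 0 0 1 0; 0 0 0 1]
T2·T1 = [4/5 0 3/5 0; 0 1 0 0; 3/5 0 -4/5 0; 0 0 0 1]
T3·…·T1 = [1/5 0 7/5 0; 0 1 0 0; 3/5 0 -4/5 0; 0 0 0 1]
det M = -1; M⁻¹ = [4/5 0 7/5 0; 0 1 0 0; 3/5 0 -1/5 0; 0 0 0 1]
M⁻¹ · (6/25, -3, -57/25)ᵀ = (-3, -3, 3/5)ᵀ

p = (-3, -3, 3/5)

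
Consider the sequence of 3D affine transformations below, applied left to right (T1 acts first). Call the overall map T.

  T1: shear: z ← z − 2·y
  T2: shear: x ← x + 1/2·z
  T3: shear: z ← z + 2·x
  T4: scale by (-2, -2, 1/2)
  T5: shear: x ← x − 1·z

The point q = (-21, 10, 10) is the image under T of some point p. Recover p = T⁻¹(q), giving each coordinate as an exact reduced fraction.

T1 = [1 0 0 0; 0 1 0 0; 0 -2 1 0; 0 0 0 1]
T2·T1 = [1 -1 1/2 0; 0 1 0 0; 0 -2 1 0; 0 0 0 1]
T3·…·T1 = [1 -1 1/2 0; 0 1 0 0; 2 -4 2 0; 0 0 0 1]
T4·…·T1 = [-2 2 -1 0; 0 -2 0 0; 1 -2 1 0; 0 0 0 1]
T5·…·T1 = [-3 4 -2 0; 0 -2 0 0; 1 -2 1 0; 0 0 0 1]
det M = 2; M⁻¹ = [-1 0 -2 0; 0 -1/2 0 0; 1 -1 3 0; 0 0 0 1]
M⁻¹ · (-21, 10, 10)ᵀ = (1, -5, -1)ᵀ

p = (1, -5, -1)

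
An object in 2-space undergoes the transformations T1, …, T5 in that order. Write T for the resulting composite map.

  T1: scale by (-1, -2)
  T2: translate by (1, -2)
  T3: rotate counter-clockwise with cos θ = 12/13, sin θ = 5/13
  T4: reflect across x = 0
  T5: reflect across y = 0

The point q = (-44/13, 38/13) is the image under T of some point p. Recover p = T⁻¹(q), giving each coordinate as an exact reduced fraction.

T1 = [-1 0 0; 0 -2 0; 0 0 1]
T2·T1 = [-1 0 1; 0 -2 -2; 0 0 1]
T3·…·T1 = [-12/13 10/13 22/13; -5/13 -24/13 -19/13; 0 0 1]
T4·…·T1 = [12/13 -10/13 -22/13; -5/13 -24/13 -19/13; 0 0 1]
T5·…·T1 = [12/13 -10/13 -22/13; 5/13 24/13 19/13; 0 0 1]
det M = 2; M⁻¹ = [12/13 5/13 1; -5/26 6/13 -1; 0 0 1]
M⁻¹ · (-44/13, 38/13)ᵀ = (-1, 1)ᵀ

p = (-1, 1)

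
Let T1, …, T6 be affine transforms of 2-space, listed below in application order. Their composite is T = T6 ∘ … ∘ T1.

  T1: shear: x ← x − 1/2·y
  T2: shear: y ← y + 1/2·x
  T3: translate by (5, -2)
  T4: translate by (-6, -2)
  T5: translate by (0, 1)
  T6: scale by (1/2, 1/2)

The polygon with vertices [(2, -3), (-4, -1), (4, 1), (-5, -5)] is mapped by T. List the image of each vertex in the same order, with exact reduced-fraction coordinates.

image vertices: (5/4, -17/8), (-9/4, -23/8), (5/4, -1/8), (-7/4, -37/8)

T1 shear: x ← x − 1/2·y: (2, -3) → (7/2, -3); (-4, -1) → (-7/2, -1); (4, 1) → (7/2, 1); (-5, -5) → (-5/2, -5)
T2 shear: y ← y + 1/2·x: (7/2, -3) → (7/2, -5/4); (-7/2, -1) → (-7/2, -11/4); (7/2, 1) → (7/2, 11/4); (-5/2, -5) → (-5/2, -25/4)
T3 translate by (5, -2): (7/2, -5/4) → (17/2, -13/4); (-7/2, -11/4) → (3/2, -19/4); (7/2, 11/4) → (17/2, 3/4); (-5/2, -25/4) → (5/2, -33/4)
T4 translate by (-6, -2): (17/2, -13/4) → (5/2, -21/4); (3/2, -19/4) → (-9/2, -27/4); (17/2, 3/4) → (5/2, -5/4); (5/2, -33/4) → (-7/2, -41/4)
T5 translate by (0, 1): (5/2, -21/4) → (5/2, -17/4); (-9/2, -27/4) → (-9/2, -23/4); (5/2, -5/4) → (5/2, -1/4); (-7/2, -41/4) → (-7/2, -37/4)
T6 scale by (1/2, 1/2): (5/2, -17/4) → (5/4, -17/8); (-9/2, -23/4) → (-9/4, -23/8); (5/2, -1/4) → (5/4, -1/8); (-7/2, -37/4) → (-7/4, -37/8)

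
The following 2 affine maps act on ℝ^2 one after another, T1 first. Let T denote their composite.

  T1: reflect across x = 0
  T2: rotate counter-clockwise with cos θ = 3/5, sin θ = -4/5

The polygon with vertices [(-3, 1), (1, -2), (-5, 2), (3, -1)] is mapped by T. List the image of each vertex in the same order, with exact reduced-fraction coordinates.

T1 reflect across x = 0: (-3, 1) → (3, 1); (1, -2) → (-1, -2); (-5, 2) → (5, 2); (3, -1) → (-3, -1)
T2 rotate counter-clockwise with cos θ = 3/5, sin θ = -4/5: (3, 1) → (13/5, -9/5); (-1, -2) → (-11/5, -2/5); (5, 2) → (23/5, -14/5); (-3, -1) → (-13/5, 9/5)

image vertices: (13/5, -9/5), (-11/5, -2/5), (23/5, -14/5), (-13/5, 9/5)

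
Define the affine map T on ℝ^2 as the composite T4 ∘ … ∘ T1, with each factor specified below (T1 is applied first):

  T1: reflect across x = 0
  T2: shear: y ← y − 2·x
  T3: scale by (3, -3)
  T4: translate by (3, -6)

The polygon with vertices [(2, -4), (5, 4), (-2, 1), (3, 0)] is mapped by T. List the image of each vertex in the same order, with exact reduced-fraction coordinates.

T1 reflect across x = 0: (2, -4) → (-2, -4); (5, 4) → (-5, 4); (-2, 1) → (2, 1); (3, 0) → (-3, 0)
T2 shear: y ← y − 2·x: (-2, -4) → (-2, 0); (-5, 4) → (-5, 14); (2, 1) → (2, -3); (-3, 0) → (-3, 6)
T3 scale by (3, -3): (-2, 0) → (-6, 0); (-5, 14) → (-15, -42); (2, -3) → (6, 9); (-3, 6) → (-9, -18)
T4 translate by (3, -6): (-6, 0) → (-3, -6); (-15, -42) → (-12, -48); (6, 9) → (9, 3); (-9, -18) → (-6, -24)

image vertices: (-3, -6), (-12, -48), (9, 3), (-6, -24)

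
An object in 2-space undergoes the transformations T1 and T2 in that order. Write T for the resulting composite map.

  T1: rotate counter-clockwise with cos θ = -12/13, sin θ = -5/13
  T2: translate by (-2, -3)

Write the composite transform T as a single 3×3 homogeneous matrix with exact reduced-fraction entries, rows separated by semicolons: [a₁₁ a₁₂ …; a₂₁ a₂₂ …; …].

T = [-12/13 5/13 -2; -5/13 -12/13 -3; 0 0 1]

T1 = [-12/13 5/13 0; -5/13 -12/13 0; 0 0 1]
T2·T1 = [-12/13 5/13 -2; -5/13 -12/13 -3; 0 0 1]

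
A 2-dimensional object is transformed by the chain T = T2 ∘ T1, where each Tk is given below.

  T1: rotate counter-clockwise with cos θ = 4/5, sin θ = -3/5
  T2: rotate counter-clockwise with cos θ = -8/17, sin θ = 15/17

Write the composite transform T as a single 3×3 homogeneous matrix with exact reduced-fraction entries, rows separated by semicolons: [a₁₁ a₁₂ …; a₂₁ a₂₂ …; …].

T1 = [4/5 3/5 0; -3/5 4/5 0; 0 0 1]
T2·T1 = [13/85 -84/85 0; 84/85 13/85 0; 0 0 1]

T = [13/85 -84/85 0; 84/85 13/85 0; 0 0 1]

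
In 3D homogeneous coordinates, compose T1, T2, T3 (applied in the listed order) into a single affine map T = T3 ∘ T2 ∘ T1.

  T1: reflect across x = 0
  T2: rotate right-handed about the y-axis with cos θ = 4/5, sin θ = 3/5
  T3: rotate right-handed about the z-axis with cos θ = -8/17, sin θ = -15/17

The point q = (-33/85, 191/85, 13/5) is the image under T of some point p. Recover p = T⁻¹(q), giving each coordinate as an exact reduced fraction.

p = (3, -7/5, 1)

T1 = [-1 0 0 0; 0 1 0 0; 0 0 1 0; 0 0 0 1]
T2·T1 = [-4/5 0 3/5 0; 0 1 0 0; 3/5 0 4/5 0; 0 0 0 1]
T3·…·T1 = [32/85 15/17 -24/85 0; 12/17 -8/17 -9/17 0; 3/5 0 4/5 0; 0 0 0 1]
det M = -1; M⁻¹ = [32/85 12/17 3/5 0; 15/17 -8/17 0 0; -24/85 -9/17 4/5 0; 0 0 0 1]
M⁻¹ · (-33/85, 191/85, 13/5)ᵀ = (3, -7/5, 1)ᵀ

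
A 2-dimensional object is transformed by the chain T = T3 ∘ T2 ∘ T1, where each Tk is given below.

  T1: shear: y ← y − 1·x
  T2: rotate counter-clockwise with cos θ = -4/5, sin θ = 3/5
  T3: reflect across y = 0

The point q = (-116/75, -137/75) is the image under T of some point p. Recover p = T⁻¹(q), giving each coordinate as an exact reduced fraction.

T1 = [1 0 0; -1 1 0; 0 0 1]
T2·T1 = [-1/5 -3/5 0; 7/5 -4/5 0; 0 0 1]
T3·…·T1 = [-1/5 -3/5 0; -7/5 4/5 0; 0 0 1]
det M = -1; M⁻¹ = [-4/5 -3/5 0; -7/5 1/5 0; 0 0 1]
M⁻¹ · (-116/75, -137/75)ᵀ = (7/3, 9/5)ᵀ

p = (7/3, 9/5)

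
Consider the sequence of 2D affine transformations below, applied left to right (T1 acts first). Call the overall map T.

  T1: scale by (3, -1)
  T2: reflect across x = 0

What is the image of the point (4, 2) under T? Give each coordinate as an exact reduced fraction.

T(p) = (-12, -2)

T1 scale by (3, -1): (4, 2) → (12, -2)
T2 reflect across x = 0: (12, -2) → (-12, -2)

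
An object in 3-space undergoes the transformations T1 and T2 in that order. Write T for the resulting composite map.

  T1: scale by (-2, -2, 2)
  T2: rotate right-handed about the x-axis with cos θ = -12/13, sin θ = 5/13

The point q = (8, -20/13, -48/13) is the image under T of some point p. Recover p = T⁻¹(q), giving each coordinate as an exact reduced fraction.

T1 = [-2 0 0 0; 0 -2 0 0; 0 0 2 0; 0 0 0 1]
T2·T1 = [-2 0 0 0; 0 24/13 -10/13 0; 0 -10/13 -24/13 0; 0 0 0 1]
det M = 8; M⁻¹ = [-1/2 0 0 0; 0 6/13 -5/26 0; 0 -5/26 -6/13 0; 0 0 0 1]
M⁻¹ · (8, -20/13, -48/13)ᵀ = (-4, 0, 2)ᵀ

p = (-4, 0, 2)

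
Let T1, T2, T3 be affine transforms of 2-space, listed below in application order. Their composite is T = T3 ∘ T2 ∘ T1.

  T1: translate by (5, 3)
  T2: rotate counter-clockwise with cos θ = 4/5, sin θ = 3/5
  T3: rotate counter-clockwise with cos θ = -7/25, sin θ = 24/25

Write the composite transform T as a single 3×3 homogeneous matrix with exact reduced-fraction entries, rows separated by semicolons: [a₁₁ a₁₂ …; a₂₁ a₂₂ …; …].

T1 = [1 0 5; 0 1 3; 0 0 1]
T2·T1 = [4/5 -3/5 11/5; 3/5 4/5 27/5; 0 0 1]
T3·…·T1 = [-4/5 -3/5 -29/5; 3/5 -4/5 3/5; 0 0 1]

T = [-4/5 -3/5 -29/5; 3/5 -4/5 3/5; 0 0 1]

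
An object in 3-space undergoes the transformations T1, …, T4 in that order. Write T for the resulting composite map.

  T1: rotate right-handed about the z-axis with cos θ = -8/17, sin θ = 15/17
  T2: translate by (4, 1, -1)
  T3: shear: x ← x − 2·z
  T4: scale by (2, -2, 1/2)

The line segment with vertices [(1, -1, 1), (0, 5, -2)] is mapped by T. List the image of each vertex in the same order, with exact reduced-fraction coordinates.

T1 rotate right-handed about the z-axis with cos θ = -8/17, sin θ = 15/17: (1, -1, 1) → (7/17, 23/17, 1); (0, 5, -2) → (-75/17, -40/17, -2)
T2 translate by (4, 1, -1): (7/17, 23/17, 1) → (75/17, 40/17, 0); (-75/17, -40/17, -2) → (-7/17, -23/17, -3)
T3 shear: x ← x − 2·z: (75/17, 40/17, 0) → (75/17, 40/17, 0); (-7/17, -23/17, -3) → (95/17, -23/17, -3)
T4 scale by (2, -2, 1/2): (75/17, 40/17, 0) → (150/17, -80/17, 0); (95/17, -23/17, -3) → (190/17, 46/17, -3/2)

image vertices: (150/17, -80/17, 0), (190/17, 46/17, -3/2)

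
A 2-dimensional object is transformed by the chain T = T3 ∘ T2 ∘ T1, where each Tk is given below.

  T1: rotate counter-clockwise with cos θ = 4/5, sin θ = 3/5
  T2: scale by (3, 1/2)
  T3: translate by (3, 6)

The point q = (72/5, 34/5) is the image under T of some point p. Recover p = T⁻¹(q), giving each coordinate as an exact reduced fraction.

p = (4, -1)

T1 = [4/5 -3/5 0; 3/5 4/5 0; 0 0 1]
T2·T1 = [12/5 -9/5 0; 3/10 2/5 0; 0 0 1]
T3·…·T1 = [12/5 -9/5 3; 3/10 2/5 6; 0 0 1]
det M = 3/2; M⁻¹ = [4/15 6/5 -8; -1/5 8/5 -9; 0 0 1]
M⁻¹ · (72/5, 34/5)ᵀ = (4, -1)ᵀ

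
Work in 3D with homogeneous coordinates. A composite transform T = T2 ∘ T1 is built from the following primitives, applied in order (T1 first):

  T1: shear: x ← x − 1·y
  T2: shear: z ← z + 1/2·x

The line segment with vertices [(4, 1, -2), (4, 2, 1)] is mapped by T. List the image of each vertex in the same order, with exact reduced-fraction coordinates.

image vertices: (3, 1, -1/2), (2, 2, 2)

T1 shear: x ← x − 1·y: (4, 1, -2) → (3, 1, -2); (4, 2, 1) → (2, 2, 1)
T2 shear: z ← z + 1/2·x: (3, 1, -2) → (3, 1, -1/2); (2, 2, 1) → (2, 2, 2)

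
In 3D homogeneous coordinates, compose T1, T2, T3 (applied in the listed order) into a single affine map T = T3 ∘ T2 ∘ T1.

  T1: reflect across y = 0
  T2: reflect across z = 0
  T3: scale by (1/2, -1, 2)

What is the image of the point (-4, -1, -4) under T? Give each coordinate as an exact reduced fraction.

T1 reflect across y = 0: (-4, -1, -4) → (-4, 1, -4)
T2 reflect across z = 0: (-4, 1, -4) → (-4, 1, 4)
T3 scale by (1/2, -1, 2): (-4, 1, 4) → (-2, -1, 8)

T(p) = (-2, -1, 8)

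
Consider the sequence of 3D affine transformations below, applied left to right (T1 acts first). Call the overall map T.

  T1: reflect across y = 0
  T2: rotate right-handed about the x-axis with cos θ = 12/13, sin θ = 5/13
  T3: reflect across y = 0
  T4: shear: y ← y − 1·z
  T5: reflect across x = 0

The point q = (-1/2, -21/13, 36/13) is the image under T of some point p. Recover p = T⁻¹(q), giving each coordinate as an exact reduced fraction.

p = (1/2, 0, 3)

T1 = [1 0 0 0; 0 -1 0 0; 0 0 1 0; 0 0 0 1]
T2·T1 = [1 0 0 0; 0 -12/13 -5/13 0; 0 -5/13 12/13 0; 0 0 0 1]
T3·…·T1 = [1 0 0 0; 0 12/13 5/13 0; 0 -5/13 12/13 0; 0 0 0 1]
T4·…·T1 = [1 0 0 0; 0 17/13 -7/13 0; 0 -5/13 12/13 0; 0 0 0 1]
T5·…·T1 = [-1 0 0 0; 0 17/13 -7/13 0; 0 -5/13 12/13 0; 0 0 0 1]
det M = -1; M⁻¹ = [-1 0 0 0; 0 12/13 7/13 0; 0 5/13 17/13 0; 0 0 0 1]
M⁻¹ · (-1/2, -21/13, 36/13)ᵀ = (1/2, 0, 3)ᵀ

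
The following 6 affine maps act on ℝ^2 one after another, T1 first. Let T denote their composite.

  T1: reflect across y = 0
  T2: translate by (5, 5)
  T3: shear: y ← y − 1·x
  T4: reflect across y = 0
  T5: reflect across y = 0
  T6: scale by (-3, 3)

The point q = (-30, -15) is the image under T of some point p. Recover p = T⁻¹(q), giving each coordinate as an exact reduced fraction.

T1 = [1 0 0; 0 -1 0; 0 0 1]
T2·T1 = [1 0 5; 0 -1 5; 0 0 1]
T3·…·T1 = [1 0 5; -1 -1 0; 0 0 1]
T4·…·T1 = [1 0 5; 1 1 0; 0 0 1]
T5·…·T1 = [1 0 5; -1 -1 0; 0 0 1]
T6·…·T1 = [-3 0 -15; -3 -3 0; 0 0 1]
det M = 9; M⁻¹ = [-1/3 0 -5; 1/3 -1/3 5; 0 0 1]
M⁻¹ · (-30, -15)ᵀ = (5, 0)ᵀ

p = (5, 0)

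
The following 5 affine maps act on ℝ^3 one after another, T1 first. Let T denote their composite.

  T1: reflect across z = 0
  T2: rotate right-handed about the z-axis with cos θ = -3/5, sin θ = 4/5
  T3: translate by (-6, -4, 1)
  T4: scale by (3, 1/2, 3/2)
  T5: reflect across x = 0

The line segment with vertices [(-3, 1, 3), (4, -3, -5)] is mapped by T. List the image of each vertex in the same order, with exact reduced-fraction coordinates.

image vertices: (15, -7/2, -3), (18, 1/2, 9)

T1 reflect across z = 0: (-3, 1, 3) → (-3, 1, -3); (4, -3, -5) → (4, -3, 5)
T2 rotate right-handed about the z-axis with cos θ = -3/5, sin θ = 4/5: (-3, 1, -3) → (1, -3, -3); (4, -3, 5) → (0, 5, 5)
T3 translate by (-6, -4, 1): (1, -3, -3) → (-5, -7, -2); (0, 5, 5) → (-6, 1, 6)
T4 scale by (3, 1/2, 3/2): (-5, -7, -2) → (-15, -7/2, -3); (-6, 1, 6) → (-18, 1/2, 9)
T5 reflect across x = 0: (-15, -7/2, -3) → (15, -7/2, -3); (-18, 1/2, 9) → (18, 1/2, 9)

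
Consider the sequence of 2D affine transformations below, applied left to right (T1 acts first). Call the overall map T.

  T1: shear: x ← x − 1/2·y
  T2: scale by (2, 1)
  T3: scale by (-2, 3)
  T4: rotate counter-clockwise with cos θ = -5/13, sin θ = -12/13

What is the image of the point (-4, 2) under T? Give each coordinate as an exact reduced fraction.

T1 shear: x ← x − 1/2·y: (-4, 2) → (-5, 2)
T2 scale by (2, 1): (-5, 2) → (-10, 2)
T3 scale by (-2, 3): (-10, 2) → (20, 6)
T4 rotate counter-clockwise with cos θ = -5/13, sin θ = -12/13: (20, 6) → (-28/13, -270/13)

T(p) = (-28/13, -270/13)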